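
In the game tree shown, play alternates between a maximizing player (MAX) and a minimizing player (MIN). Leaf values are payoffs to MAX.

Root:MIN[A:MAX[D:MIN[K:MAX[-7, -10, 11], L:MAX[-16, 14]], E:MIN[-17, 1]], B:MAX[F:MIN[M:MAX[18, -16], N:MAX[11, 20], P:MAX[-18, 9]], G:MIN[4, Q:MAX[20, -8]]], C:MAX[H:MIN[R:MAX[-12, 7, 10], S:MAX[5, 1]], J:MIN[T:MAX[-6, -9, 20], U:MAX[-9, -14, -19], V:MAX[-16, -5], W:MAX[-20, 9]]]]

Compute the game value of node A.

11

K (MAX): max(-7, -10, 11) = 11
L (MAX): max(-16, 14) = 14
D (MIN): min(11, 14) = 11
E (MIN): min(-17, 1) = -17
A (MAX): max(11, -17) = 11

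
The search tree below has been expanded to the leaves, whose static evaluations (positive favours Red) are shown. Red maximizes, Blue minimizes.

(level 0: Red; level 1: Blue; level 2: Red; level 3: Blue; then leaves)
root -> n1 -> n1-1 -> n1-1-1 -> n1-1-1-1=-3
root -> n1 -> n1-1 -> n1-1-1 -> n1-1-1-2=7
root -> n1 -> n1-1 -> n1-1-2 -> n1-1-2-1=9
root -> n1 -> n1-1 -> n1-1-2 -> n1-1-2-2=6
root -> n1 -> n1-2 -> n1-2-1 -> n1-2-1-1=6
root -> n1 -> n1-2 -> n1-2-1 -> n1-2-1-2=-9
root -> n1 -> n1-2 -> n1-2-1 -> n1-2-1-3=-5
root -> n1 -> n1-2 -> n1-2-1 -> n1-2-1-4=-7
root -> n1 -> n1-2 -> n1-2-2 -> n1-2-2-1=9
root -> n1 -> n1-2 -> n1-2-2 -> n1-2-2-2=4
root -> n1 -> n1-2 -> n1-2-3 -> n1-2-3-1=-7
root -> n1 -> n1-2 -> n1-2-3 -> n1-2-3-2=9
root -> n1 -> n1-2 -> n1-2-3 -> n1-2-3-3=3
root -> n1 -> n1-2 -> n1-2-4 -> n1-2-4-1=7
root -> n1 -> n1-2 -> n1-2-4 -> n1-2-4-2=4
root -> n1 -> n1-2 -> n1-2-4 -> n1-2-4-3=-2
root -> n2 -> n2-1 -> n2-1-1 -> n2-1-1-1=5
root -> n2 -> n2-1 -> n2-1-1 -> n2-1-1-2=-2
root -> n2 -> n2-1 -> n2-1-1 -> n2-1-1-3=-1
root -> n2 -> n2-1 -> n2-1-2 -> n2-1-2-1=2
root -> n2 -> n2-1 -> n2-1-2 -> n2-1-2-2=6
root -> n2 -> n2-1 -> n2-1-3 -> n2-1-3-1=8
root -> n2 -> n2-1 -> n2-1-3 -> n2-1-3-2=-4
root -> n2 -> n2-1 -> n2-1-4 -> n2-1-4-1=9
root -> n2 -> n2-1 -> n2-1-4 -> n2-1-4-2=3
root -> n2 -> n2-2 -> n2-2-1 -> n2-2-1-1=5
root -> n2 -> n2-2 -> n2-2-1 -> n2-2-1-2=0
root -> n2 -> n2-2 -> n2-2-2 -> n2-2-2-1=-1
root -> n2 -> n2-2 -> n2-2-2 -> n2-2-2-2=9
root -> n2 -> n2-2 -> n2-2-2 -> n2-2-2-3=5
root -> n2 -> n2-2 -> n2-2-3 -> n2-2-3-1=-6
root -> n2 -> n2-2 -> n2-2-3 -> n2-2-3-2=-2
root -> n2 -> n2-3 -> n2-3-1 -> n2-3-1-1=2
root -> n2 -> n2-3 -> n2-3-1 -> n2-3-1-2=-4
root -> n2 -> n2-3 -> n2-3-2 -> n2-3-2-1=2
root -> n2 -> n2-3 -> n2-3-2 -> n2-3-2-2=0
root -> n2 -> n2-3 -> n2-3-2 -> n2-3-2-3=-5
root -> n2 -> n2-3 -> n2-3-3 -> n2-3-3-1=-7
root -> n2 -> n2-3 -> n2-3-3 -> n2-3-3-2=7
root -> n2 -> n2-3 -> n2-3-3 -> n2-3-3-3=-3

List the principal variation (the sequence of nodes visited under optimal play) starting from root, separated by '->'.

n1-1-1 (Blue): min(-3, 7) = -3
n1-1-2 (Blue): min(9, 6) = 6
n1-1 (Red): max(-3, 6) = 6
n1-2-1 (Blue): min(6, -9, -5, -7) = -9
n1-2-2 (Blue): min(9, 4) = 4
n1-2-3 (Blue): min(-7, 9, 3) = -7
n1-2-4 (Blue): min(7, 4, -2) = -2
n1-2 (Red): max(-9, 4, -7, -2) = 4
n1 (Blue): min(6, 4) = 4
n2-1-1 (Blue): min(5, -2, -1) = -2
n2-1-2 (Blue): min(2, 6) = 2
n2-1-3 (Blue): min(8, -4) = -4
n2-1-4 (Blue): min(9, 3) = 3
n2-1 (Red): max(-2, 2, -4, 3) = 3
n2-2-1 (Blue): min(5, 0) = 0
n2-2-2 (Blue): min(-1, 9, 5) = -1
n2-2-3 (Blue): min(-6, -2) = -6
n2-2 (Red): max(0, -1, -6) = 0
n2-3-1 (Blue): min(2, -4) = -4
n2-3-2 (Blue): min(2, 0, -5) = -5
n2-3-3 (Blue): min(-7, 7, -3) = -7
n2-3 (Red): max(-4, -5, -7) = -4
n2 (Blue): min(3, 0, -4) = -4
root (Red): max(4, -4) = 4
At root, Red picks n1 (highest: 4).
At n1, Blue picks n1-2 (lowest: 4).
At n1-2, Red picks n1-2-2 (highest: 4).
At n1-2-2, Blue picks n1-2-2-2 (lowest: 4).
Terminal value 4.

root -> n1 -> n1-2 -> n1-2-2 -> n1-2-2-2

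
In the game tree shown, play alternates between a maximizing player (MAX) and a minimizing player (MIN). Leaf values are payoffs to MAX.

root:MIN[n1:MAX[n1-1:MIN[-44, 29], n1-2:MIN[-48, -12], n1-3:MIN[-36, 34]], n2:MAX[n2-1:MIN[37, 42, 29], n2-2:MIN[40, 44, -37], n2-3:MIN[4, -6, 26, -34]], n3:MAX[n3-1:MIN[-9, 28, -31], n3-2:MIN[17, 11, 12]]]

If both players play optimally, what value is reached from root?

-36

n1-1 (MIN): min(-44, 29) = -44
n1-2 (MIN): min(-48, -12) = -48
n1-3 (MIN): min(-36, 34) = -36
n1 (MAX): max(-44, -48, -36) = -36
n2-1 (MIN): min(37, 42, 29) = 29
n2-2 (MIN): min(40, 44, -37) = -37
n2-3 (MIN): min(4, -6, 26, -34) = -34
n2 (MAX): max(29, -37, -34) = 29
n3-1 (MIN): min(-9, 28, -31) = -31
n3-2 (MIN): min(17, 11, 12) = 11
n3 (MAX): max(-31, 11) = 11
root (MIN): min(-36, 29, 11) = -36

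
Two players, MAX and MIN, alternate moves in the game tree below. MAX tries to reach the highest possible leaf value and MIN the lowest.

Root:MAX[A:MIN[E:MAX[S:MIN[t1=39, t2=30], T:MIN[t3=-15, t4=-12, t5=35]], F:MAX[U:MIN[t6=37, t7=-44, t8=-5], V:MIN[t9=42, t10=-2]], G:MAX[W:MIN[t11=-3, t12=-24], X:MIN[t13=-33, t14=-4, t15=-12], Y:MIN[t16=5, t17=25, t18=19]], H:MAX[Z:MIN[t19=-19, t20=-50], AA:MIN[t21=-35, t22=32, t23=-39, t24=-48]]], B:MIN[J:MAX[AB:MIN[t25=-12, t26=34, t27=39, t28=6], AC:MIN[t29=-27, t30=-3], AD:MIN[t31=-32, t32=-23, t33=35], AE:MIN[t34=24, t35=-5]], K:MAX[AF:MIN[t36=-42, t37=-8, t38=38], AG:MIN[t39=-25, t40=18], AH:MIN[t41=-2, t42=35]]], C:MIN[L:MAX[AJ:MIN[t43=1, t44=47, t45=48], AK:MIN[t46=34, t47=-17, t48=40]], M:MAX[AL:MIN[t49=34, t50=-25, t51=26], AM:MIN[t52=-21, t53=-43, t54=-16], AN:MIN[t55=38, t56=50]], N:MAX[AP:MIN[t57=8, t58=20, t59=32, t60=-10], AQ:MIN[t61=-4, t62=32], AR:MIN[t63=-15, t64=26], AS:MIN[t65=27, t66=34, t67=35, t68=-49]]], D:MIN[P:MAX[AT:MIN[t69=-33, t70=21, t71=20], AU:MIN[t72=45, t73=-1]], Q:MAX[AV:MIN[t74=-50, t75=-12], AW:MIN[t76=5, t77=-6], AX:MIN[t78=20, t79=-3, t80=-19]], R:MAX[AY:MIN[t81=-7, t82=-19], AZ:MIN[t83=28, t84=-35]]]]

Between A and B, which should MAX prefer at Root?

B

S (MIN): min(39, 30) = 30
T (MIN): min(-15, -12, 35) = -15
E (MAX): max(30, -15) = 30
U (MIN): min(37, -44, -5) = -44
V (MIN): min(42, -2) = -2
F (MAX): max(-44, -2) = -2
W (MIN): min(-3, -24) = -24
X (MIN): min(-33, -4, -12) = -33
Y (MIN): min(5, 25, 19) = 5
G (MAX): max(-24, -33, 5) = 5
Z (MIN): min(-19, -50) = -50
AA (MIN): min(-35, 32, -39, -48) = -48
H (MAX): max(-50, -48) = -48
A (MIN): min(30, -2, 5, -48) = -48
AB (MIN): min(-12, 34, 39, 6) = -12
AC (MIN): min(-27, -3) = -27
AD (MIN): min(-32, -23, 35) = -32
AE (MIN): min(24, -5) = -5
J (MAX): max(-12, -27, -32, -5) = -5
AF (MIN): min(-42, -8, 38) = -42
AG (MIN): min(-25, 18) = -25
AH (MIN): min(-2, 35) = -2
K (MAX): max(-42, -25, -2) = -2
B (MIN): min(-5, -2) = -5
MAX prefers the higher value; A=-48, B=-5. B is better since -5 > -48.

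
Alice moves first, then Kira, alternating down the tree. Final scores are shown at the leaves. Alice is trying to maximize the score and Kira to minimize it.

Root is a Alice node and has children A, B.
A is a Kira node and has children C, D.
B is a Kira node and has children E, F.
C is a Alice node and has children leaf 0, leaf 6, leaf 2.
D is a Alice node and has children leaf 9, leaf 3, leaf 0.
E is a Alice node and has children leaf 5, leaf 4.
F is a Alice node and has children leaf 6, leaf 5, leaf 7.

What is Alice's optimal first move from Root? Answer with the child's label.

C (Alice): max(0, 6, 2) = 6
D (Alice): max(9, 3, 0) = 9
A (Kira): min(6, 9) = 6
E (Alice): max(5, 4) = 5
F (Alice): max(6, 5, 7) = 7
B (Kira): min(5, 7) = 5
Root (Alice): max(6, 5) = 6
Alice at Root wants the highest of {A=6, B=5}, so chooses A.

A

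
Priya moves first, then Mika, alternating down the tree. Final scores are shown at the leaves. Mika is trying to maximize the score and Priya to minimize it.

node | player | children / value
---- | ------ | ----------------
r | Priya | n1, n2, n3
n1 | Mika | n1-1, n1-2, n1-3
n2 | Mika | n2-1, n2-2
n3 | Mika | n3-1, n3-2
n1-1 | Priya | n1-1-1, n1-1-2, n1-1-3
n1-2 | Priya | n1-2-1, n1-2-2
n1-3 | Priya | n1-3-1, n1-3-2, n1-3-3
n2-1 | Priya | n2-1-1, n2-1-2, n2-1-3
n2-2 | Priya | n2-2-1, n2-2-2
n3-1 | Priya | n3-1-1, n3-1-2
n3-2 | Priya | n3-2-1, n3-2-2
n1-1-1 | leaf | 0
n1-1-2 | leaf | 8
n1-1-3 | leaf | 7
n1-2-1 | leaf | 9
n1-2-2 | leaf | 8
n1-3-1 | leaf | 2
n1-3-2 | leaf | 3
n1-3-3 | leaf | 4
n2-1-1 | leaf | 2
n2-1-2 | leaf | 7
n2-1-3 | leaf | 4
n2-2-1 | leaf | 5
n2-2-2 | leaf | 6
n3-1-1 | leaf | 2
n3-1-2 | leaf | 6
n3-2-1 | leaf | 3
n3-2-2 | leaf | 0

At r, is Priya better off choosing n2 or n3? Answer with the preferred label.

n3

n2-1 (Priya): min(2, 7, 4) = 2
n2-2 (Priya): min(5, 6) = 5
n2 (Mika): max(2, 5) = 5
n3-1 (Priya): min(2, 6) = 2
n3-2 (Priya): min(3, 0) = 0
n3 (Mika): max(2, 0) = 2
Priya prefers the lower value; n2=5, n3=2. n3 is better since 2 < 5.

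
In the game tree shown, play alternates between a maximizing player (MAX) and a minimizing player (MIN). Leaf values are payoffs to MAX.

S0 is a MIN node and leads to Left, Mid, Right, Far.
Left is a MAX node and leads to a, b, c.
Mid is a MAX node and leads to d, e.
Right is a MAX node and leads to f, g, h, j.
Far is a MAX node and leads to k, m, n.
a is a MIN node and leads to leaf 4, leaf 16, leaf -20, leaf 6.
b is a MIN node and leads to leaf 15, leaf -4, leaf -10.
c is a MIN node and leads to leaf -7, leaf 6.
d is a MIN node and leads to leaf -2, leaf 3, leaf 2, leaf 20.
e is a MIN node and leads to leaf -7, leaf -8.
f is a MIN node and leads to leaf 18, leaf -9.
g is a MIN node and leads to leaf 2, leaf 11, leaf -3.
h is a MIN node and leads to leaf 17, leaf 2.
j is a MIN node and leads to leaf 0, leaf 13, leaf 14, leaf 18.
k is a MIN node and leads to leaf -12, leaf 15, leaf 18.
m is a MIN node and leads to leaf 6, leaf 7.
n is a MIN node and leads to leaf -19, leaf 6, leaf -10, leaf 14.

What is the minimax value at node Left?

-7

a (MIN): min(4, 16, -20, 6) = -20
b (MIN): min(15, -4, -10) = -10
c (MIN): min(-7, 6) = -7
Left (MAX): max(-20, -10, -7) = -7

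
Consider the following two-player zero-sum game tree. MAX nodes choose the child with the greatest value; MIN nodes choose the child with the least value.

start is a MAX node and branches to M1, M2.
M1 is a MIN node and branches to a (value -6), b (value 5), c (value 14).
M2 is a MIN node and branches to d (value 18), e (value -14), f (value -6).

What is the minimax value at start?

M1 (MIN): min(-6, 5, 14) = -6
M2 (MIN): min(18, -14, -6) = -14
start (MAX): max(-6, -14) = -6

-6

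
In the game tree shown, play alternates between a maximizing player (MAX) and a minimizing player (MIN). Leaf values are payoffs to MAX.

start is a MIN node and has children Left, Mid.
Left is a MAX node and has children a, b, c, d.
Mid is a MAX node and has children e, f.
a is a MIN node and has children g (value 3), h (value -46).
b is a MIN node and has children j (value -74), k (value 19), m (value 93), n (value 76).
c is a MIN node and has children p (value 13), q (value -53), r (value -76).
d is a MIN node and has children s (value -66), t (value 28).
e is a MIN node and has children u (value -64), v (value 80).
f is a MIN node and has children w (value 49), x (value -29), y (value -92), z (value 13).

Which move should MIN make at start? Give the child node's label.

a (MIN): min(3, -46) = -46
b (MIN): min(-74, 19, 93, 76) = -74
c (MIN): min(13, -53, -76) = -76
d (MIN): min(-66, 28) = -66
Left (MAX): max(-46, -74, -76, -66) = -46
e (MIN): min(-64, 80) = -64
f (MIN): min(49, -29, -92, 13) = -92
Mid (MAX): max(-64, -92) = -64
start (MIN): min(-46, -64) = -64
MIN at start wants the lowest of {Left=-46, Mid=-64}, so chooses Mid.

Mid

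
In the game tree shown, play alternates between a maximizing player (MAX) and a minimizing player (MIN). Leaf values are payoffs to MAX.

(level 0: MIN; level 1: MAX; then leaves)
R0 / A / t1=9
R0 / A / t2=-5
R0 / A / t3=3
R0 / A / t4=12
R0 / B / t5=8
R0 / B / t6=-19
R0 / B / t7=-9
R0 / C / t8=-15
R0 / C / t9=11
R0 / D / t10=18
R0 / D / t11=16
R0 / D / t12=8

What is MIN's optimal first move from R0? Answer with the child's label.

B

A (MAX): max(9, -5, 3, 12) = 12
B (MAX): max(8, -19, -9) = 8
C (MAX): max(-15, 11) = 11
D (MAX): max(18, 16, 8) = 18
R0 (MIN): min(12, 8, 11, 18) = 8
MIN at R0 wants the lowest of {A=12, B=8, C=11, D=18}, so chooses B.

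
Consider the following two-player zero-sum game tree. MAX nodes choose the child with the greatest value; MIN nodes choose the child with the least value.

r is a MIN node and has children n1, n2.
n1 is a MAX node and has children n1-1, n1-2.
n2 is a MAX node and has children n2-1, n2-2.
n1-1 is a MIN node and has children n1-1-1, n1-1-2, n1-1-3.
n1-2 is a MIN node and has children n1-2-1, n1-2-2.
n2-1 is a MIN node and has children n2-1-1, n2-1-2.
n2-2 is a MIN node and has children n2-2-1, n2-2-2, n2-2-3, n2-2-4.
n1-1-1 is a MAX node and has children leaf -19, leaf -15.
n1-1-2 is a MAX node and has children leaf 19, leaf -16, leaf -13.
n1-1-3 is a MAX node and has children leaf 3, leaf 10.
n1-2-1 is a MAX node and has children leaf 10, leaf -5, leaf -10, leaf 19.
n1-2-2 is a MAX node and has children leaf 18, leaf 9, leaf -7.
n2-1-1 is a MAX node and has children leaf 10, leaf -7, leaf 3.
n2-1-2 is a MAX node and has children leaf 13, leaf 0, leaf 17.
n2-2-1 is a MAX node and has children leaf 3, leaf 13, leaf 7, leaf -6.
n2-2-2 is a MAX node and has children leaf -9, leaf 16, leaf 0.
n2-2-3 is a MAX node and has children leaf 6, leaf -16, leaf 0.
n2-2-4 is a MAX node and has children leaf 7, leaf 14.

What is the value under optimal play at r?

n1-1-1 (MAX): max(-19, -15) = -15
n1-1-2 (MAX): max(19, -16, -13) = 19
n1-1-3 (MAX): max(3, 10) = 10
n1-1 (MIN): min(-15, 19, 10) = -15
n1-2-1 (MAX): max(10, -5, -10, 19) = 19
n1-2-2 (MAX): max(18, 9, -7) = 18
n1-2 (MIN): min(19, 18) = 18
n1 (MAX): max(-15, 18) = 18
n2-1-1 (MAX): max(10, -7, 3) = 10
n2-1-2 (MAX): max(13, 0, 17) = 17
n2-1 (MIN): min(10, 17) = 10
n2-2-1 (MAX): max(3, 13, 7, -6) = 13
n2-2-2 (MAX): max(-9, 16, 0) = 16
n2-2-3 (MAX): max(6, -16, 0) = 6
n2-2-4 (MAX): max(7, 14) = 14
n2-2 (MIN): min(13, 16, 6, 14) = 6
n2 (MAX): max(10, 6) = 10
r (MIN): min(18, 10) = 10

10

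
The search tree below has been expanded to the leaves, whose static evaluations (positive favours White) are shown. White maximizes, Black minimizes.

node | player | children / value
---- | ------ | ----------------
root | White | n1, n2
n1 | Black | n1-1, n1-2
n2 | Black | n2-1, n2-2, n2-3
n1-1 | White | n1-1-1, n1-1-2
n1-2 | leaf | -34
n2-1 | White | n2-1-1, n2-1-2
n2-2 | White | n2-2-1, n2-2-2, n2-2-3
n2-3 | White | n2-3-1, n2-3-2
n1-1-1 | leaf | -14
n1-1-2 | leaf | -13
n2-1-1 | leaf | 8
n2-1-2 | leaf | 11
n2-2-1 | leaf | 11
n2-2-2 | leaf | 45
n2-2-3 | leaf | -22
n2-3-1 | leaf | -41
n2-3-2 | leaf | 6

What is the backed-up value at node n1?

-34

n1-1 (White): max(-14, -13) = -13
n1 (Black): min(-13, -34) = -34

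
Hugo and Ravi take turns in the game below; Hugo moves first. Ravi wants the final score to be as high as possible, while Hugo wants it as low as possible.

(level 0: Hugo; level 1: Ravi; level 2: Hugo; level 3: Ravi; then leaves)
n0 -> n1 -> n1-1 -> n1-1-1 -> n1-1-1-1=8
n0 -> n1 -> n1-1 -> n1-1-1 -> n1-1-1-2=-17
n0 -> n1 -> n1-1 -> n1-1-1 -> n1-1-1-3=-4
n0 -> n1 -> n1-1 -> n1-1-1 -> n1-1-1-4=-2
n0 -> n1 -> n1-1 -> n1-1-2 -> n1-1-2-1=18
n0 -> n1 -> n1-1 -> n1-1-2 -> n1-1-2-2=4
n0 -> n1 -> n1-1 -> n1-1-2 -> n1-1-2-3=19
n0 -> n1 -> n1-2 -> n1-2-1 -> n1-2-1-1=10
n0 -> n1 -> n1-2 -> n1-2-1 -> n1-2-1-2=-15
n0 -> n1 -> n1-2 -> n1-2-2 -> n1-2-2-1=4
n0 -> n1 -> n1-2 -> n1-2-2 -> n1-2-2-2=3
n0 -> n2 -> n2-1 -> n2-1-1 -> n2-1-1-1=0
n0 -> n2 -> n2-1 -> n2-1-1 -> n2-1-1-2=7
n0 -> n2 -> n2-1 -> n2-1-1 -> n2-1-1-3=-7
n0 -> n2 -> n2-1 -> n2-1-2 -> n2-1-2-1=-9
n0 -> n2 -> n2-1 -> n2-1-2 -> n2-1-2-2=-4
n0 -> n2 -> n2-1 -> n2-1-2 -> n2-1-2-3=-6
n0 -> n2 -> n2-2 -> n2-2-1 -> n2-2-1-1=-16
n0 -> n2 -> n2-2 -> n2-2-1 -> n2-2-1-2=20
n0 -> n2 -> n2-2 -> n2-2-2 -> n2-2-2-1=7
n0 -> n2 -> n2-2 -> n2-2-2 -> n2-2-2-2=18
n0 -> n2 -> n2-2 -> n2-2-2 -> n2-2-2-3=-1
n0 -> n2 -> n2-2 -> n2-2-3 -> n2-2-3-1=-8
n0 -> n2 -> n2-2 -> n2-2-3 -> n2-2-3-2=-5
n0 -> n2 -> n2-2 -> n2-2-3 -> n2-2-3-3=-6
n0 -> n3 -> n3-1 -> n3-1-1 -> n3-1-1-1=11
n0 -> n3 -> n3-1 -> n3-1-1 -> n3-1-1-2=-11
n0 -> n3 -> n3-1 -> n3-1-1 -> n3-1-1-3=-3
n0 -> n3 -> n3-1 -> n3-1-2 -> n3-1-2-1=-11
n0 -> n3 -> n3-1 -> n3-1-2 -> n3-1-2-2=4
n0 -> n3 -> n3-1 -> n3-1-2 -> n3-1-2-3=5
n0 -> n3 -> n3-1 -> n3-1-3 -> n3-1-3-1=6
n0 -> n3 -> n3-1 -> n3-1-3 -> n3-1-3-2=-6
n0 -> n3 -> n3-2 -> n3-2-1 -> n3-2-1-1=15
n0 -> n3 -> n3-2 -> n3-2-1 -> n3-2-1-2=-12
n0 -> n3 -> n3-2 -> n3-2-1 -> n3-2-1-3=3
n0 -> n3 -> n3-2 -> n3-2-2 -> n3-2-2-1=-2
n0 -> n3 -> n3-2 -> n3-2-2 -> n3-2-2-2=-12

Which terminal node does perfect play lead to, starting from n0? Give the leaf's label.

n2-1-2-2

n1-1-1 (Ravi): max(8, -17, -4, -2) = 8
n1-1-2 (Ravi): max(18, 4, 19) = 19
n1-1 (Hugo): min(8, 19) = 8
n1-2-1 (Ravi): max(10, -15) = 10
n1-2-2 (Ravi): max(4, 3) = 4
n1-2 (Hugo): min(10, 4) = 4
n1 (Ravi): max(8, 4) = 8
n2-1-1 (Ravi): max(0, 7, -7) = 7
n2-1-2 (Ravi): max(-9, -4, -6) = -4
n2-1 (Hugo): min(7, -4) = -4
n2-2-1 (Ravi): max(-16, 20) = 20
n2-2-2 (Ravi): max(7, 18, -1) = 18
n2-2-3 (Ravi): max(-8, -5, -6) = -5
n2-2 (Hugo): min(20, 18, -5) = -5
n2 (Ravi): max(-4, -5) = -4
n3-1-1 (Ravi): max(11, -11, -3) = 11
n3-1-2 (Ravi): max(-11, 4, 5) = 5
n3-1-3 (Ravi): max(6, -6) = 6
n3-1 (Hugo): min(11, 5, 6) = 5
n3-2-1 (Ravi): max(15, -12, 3) = 15
n3-2-2 (Ravi): max(-2, -12) = -2
n3-2 (Hugo): min(15, -2) = -2
n3 (Ravi): max(5, -2) = 5
n0 (Hugo): min(8, -4, 5) = -4
At n0, Hugo picks n2 (lowest: -4).
At n2, Ravi picks n2-1 (highest: -4).
At n2-1, Hugo picks n2-1-2 (lowest: -4).
At n2-1-2, Ravi picks n2-1-2-2 (highest: -4).
Terminal value -4.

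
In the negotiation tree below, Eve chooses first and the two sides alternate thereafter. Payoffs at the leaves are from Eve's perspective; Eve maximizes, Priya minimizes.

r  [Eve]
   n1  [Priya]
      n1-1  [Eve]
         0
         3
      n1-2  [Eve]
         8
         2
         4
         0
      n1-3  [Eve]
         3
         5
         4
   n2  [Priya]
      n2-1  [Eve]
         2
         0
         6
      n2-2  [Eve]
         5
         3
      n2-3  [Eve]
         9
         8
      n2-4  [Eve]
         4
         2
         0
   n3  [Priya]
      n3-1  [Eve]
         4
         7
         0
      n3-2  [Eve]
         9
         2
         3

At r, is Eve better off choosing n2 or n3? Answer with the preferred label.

n3

n2-1 (Eve): max(2, 0, 6) = 6
n2-2 (Eve): max(5, 3) = 5
n2-3 (Eve): max(9, 8) = 9
n2-4 (Eve): max(4, 2, 0) = 4
n2 (Priya): min(6, 5, 9, 4) = 4
n3-1 (Eve): max(4, 7, 0) = 7
n3-2 (Eve): max(9, 2, 3) = 9
n3 (Priya): min(7, 9) = 7
Eve prefers the higher value; n2=4, n3=7. n3 is better since 7 > 4.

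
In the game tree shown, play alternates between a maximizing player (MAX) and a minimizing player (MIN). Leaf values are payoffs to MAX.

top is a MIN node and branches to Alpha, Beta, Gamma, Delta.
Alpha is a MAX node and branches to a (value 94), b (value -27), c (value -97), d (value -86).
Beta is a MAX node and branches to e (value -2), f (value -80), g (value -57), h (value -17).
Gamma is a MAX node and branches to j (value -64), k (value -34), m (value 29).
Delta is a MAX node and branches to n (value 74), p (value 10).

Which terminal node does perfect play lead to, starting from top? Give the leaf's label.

e

Alpha (MAX): max(94, -27, -97, -86) = 94
Beta (MAX): max(-2, -80, -57, -17) = -2
Gamma (MAX): max(-64, -34, 29) = 29
Delta (MAX): max(74, 10) = 74
top (MIN): min(94, -2, 29, 74) = -2
At top, MIN picks Beta (lowest: -2).
At Beta, MAX picks e (highest: -2).
Terminal value -2.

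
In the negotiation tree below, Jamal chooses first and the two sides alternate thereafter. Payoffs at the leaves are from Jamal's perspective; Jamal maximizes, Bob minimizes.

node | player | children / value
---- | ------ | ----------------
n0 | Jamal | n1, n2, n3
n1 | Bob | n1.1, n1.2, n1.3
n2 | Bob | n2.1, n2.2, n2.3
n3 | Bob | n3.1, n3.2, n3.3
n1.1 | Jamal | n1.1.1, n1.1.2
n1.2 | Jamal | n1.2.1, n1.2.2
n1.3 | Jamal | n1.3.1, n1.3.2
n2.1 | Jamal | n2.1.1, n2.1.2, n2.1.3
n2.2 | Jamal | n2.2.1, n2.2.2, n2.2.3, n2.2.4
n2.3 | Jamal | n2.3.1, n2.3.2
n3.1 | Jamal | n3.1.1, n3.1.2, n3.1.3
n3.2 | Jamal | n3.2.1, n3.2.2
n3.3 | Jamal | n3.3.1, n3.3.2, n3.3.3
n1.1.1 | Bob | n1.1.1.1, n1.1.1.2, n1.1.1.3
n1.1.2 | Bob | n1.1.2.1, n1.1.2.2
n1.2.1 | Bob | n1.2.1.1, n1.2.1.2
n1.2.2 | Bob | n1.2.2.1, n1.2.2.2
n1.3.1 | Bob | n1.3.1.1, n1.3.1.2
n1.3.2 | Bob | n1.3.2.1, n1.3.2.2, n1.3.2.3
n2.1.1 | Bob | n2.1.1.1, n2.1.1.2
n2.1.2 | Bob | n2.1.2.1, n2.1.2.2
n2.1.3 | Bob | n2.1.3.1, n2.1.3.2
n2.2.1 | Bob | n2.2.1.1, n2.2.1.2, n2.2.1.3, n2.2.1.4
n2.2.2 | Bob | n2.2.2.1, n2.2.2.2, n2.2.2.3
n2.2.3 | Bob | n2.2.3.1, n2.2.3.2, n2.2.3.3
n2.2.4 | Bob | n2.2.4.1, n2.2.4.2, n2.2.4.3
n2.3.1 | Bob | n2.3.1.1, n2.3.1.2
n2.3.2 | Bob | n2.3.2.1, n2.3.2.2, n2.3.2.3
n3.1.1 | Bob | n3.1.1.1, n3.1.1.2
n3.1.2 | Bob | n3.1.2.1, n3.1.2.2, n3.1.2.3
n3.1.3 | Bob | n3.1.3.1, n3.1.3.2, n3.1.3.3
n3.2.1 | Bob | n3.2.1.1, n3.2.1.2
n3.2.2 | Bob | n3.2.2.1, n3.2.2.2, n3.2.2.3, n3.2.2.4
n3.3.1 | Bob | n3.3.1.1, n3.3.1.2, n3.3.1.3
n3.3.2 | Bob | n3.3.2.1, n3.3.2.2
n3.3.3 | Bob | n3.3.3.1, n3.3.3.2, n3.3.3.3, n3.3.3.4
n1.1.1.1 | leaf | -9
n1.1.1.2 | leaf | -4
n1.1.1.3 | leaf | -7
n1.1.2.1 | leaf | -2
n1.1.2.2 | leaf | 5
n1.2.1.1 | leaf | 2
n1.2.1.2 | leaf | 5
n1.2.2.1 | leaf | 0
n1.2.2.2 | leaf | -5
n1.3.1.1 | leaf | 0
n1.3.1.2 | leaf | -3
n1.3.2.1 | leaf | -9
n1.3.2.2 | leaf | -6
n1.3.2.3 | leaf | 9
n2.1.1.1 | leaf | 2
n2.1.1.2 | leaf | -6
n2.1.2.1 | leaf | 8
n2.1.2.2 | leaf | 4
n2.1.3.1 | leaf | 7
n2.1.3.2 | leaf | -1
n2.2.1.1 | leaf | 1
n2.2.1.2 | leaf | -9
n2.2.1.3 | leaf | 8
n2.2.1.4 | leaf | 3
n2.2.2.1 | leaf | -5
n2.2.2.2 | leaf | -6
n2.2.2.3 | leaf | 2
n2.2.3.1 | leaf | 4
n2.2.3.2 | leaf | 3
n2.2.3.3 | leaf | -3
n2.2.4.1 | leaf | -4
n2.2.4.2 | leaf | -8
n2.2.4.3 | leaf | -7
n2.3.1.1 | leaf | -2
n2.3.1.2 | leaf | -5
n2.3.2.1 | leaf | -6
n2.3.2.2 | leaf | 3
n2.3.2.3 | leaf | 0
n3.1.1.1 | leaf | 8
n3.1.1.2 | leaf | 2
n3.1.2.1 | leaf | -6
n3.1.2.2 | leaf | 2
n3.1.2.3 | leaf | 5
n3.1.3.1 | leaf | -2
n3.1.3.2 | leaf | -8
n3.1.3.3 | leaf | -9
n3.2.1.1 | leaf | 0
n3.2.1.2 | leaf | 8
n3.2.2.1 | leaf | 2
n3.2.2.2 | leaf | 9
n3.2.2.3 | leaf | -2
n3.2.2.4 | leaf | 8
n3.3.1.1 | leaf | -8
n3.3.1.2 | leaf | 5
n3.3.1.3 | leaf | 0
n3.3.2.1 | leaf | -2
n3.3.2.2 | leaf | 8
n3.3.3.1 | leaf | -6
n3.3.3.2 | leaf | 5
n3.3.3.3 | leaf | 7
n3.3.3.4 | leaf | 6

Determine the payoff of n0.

-2

n1.1.1 (Bob): min(-9, -4, -7) = -9
n1.1.2 (Bob): min(-2, 5) = -2
n1.1 (Jamal): max(-9, -2) = -2
n1.2.1 (Bob): min(2, 5) = 2
n1.2.2 (Bob): min(0, -5) = -5
n1.2 (Jamal): max(2, -5) = 2
n1.3.1 (Bob): min(0, -3) = -3
n1.3.2 (Bob): min(-9, -6, 9) = -9
n1.3 (Jamal): max(-3, -9) = -3
n1 (Bob): min(-2, 2, -3) = -3
n2.1.1 (Bob): min(2, -6) = -6
n2.1.2 (Bob): min(8, 4) = 4
n2.1.3 (Bob): min(7, -1) = -1
n2.1 (Jamal): max(-6, 4, -1) = 4
n2.2.1 (Bob): min(1, -9, 8, 3) = -9
n2.2.2 (Bob): min(-5, -6, 2) = -6
n2.2.3 (Bob): min(4, 3, -3) = -3
n2.2.4 (Bob): min(-4, -8, -7) = -8
n2.2 (Jamal): max(-9, -6, -3, -8) = -3
n2.3.1 (Bob): min(-2, -5) = -5
n2.3.2 (Bob): min(-6, 3, 0) = -6
n2.3 (Jamal): max(-5, -6) = -5
n2 (Bob): min(4, -3, -5) = -5
n3.1.1 (Bob): min(8, 2) = 2
n3.1.2 (Bob): min(-6, 2, 5) = -6
n3.1.3 (Bob): min(-2, -8, -9) = -9
n3.1 (Jamal): max(2, -6, -9) = 2
n3.2.1 (Bob): min(0, 8) = 0
n3.2.2 (Bob): min(2, 9, -2, 8) = -2
n3.2 (Jamal): max(0, -2) = 0
n3.3.1 (Bob): min(-8, 5, 0) = -8
n3.3.2 (Bob): min(-2, 8) = -2
n3.3.3 (Bob): min(-6, 5, 7, 6) = -6
n3.3 (Jamal): max(-8, -2, -6) = -2
n3 (Bob): min(2, 0, -2) = -2
n0 (Jamal): max(-3, -5, -2) = -2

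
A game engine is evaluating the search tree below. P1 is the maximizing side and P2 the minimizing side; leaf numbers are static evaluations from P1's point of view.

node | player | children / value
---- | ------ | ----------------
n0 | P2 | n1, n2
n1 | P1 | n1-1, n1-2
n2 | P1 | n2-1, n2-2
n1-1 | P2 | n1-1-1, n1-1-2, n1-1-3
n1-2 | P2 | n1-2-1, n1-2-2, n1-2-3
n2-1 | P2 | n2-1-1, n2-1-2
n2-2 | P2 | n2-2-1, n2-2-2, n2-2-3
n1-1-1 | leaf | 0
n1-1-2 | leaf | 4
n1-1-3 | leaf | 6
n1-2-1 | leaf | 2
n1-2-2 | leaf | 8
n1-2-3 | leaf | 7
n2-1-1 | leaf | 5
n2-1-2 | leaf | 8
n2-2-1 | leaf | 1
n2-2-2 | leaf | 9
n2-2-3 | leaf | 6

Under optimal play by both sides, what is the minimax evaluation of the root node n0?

n1-1 (P2): min(0, 4, 6) = 0
n1-2 (P2): min(2, 8, 7) = 2
n1 (P1): max(0, 2) = 2
n2-1 (P2): min(5, 8) = 5
n2-2 (P2): min(1, 9, 6) = 1
n2 (P1): max(5, 1) = 5
n0 (P2): min(2, 5) = 2

2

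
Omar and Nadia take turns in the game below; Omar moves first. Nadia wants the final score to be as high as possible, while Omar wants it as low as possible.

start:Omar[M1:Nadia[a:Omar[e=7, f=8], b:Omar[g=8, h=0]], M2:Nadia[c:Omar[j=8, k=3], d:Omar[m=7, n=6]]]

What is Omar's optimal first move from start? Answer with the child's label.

a (Omar): min(7, 8) = 7
b (Omar): min(8, 0) = 0
M1 (Nadia): max(7, 0) = 7
c (Omar): min(8, 3) = 3
d (Omar): min(7, 6) = 6
M2 (Nadia): max(3, 6) = 6
start (Omar): min(7, 6) = 6
Omar at start wants the lowest of {M1=7, M2=6}, so chooses M2.

M2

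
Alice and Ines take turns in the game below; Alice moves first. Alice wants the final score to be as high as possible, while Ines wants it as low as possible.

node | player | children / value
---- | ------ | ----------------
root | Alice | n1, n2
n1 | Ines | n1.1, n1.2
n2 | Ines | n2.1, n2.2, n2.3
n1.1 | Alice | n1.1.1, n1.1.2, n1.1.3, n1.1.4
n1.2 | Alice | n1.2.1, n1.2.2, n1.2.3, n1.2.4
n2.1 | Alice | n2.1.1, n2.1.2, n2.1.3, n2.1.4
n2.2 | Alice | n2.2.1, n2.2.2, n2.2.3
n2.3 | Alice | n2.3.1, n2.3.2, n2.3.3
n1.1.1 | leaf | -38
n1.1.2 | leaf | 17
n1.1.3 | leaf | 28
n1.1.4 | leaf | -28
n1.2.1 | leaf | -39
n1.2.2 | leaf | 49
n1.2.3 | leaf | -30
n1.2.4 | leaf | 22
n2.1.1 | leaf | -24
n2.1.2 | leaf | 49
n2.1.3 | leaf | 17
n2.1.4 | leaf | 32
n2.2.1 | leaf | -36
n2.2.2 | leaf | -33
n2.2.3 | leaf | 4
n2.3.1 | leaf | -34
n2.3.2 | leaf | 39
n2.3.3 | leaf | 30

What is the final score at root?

n1.1 (Alice): max(-38, 17, 28, -28) = 28
n1.2 (Alice): max(-39, 49, -30, 22) = 49
n1 (Ines): min(28, 49) = 28
n2.1 (Alice): max(-24, 49, 17, 32) = 49
n2.2 (Alice): max(-36, -33, 4) = 4
n2.3 (Alice): max(-34, 39, 30) = 39
n2 (Ines): min(49, 4, 39) = 4
root (Alice): max(28, 4) = 28

28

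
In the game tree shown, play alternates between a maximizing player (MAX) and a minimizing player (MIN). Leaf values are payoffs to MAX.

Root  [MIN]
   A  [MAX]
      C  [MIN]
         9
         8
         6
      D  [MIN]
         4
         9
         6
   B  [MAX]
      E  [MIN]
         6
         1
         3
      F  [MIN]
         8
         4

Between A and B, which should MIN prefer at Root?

C (MIN): min(9, 8, 6) = 6
D (MIN): min(4, 9, 6) = 4
A (MAX): max(6, 4) = 6
E (MIN): min(6, 1, 3) = 1
F (MIN): min(8, 4) = 4
B (MAX): max(1, 4) = 4
MIN prefers the lower value; A=6, B=4. B is better since 4 < 6.

B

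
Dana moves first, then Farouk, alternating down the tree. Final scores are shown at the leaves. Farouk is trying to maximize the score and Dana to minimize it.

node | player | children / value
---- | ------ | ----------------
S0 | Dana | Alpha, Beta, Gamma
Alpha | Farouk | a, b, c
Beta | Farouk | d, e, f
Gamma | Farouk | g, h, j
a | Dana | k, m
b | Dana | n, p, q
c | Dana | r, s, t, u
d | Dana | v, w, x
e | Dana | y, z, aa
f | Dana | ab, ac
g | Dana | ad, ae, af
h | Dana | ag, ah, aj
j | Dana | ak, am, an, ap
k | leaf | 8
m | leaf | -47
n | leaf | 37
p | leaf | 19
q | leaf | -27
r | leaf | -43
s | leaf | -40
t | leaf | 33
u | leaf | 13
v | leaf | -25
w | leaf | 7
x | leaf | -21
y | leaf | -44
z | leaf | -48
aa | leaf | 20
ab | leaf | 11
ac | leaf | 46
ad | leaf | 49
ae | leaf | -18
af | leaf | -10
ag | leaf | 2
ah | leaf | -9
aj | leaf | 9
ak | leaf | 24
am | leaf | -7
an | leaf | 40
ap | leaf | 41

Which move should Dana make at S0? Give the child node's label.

a (Dana): min(8, -47) = -47
b (Dana): min(37, 19, -27) = -27
c (Dana): min(-43, -40, 33, 13) = -43
Alpha (Farouk): max(-47, -27, -43) = -27
d (Dana): min(-25, 7, -21) = -25
e (Dana): min(-44, -48, 20) = -48
f (Dana): min(11, 46) = 11
Beta (Farouk): max(-25, -48, 11) = 11
g (Dana): min(49, -18, -10) = -18
h (Dana): min(2, -9, 9) = -9
j (Dana): min(24, -7, 40, 41) = -7
Gamma (Farouk): max(-18, -9, -7) = -7
S0 (Dana): min(-27, 11, -7) = -27
Dana at S0 wants the lowest of {Alpha=-27, Beta=11, Gamma=-7}, so chooses Alpha.

Alpha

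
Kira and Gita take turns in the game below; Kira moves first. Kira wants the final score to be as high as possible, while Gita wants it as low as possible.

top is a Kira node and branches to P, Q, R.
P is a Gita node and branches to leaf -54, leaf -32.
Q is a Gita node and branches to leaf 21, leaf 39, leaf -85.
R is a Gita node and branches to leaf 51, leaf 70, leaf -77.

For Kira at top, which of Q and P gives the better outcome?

P

Q (Gita): min(21, 39, -85) = -85
P (Gita): min(-54, -32) = -54
Kira prefers the higher value; Q=-85, P=-54. P is better since -54 > -85.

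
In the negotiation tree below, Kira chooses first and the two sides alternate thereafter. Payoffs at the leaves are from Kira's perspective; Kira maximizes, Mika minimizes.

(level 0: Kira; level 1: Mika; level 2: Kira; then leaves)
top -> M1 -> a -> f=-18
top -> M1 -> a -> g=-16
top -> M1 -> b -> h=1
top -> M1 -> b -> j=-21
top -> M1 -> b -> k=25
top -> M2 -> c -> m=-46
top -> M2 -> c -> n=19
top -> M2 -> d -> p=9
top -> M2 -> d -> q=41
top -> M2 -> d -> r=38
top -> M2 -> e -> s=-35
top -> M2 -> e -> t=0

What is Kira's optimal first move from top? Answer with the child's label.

a (Kira): max(-18, -16) = -16
b (Kira): max(1, -21, 25) = 25
M1 (Mika): min(-16, 25) = -16
c (Kira): max(-46, 19) = 19
d (Kira): max(9, 41, 38) = 41
e (Kira): max(-35, 0) = 0
M2 (Mika): min(19, 41, 0) = 0
top (Kira): max(-16, 0) = 0
Kira at top wants the highest of {M1=-16, M2=0}, so chooses M2.

M2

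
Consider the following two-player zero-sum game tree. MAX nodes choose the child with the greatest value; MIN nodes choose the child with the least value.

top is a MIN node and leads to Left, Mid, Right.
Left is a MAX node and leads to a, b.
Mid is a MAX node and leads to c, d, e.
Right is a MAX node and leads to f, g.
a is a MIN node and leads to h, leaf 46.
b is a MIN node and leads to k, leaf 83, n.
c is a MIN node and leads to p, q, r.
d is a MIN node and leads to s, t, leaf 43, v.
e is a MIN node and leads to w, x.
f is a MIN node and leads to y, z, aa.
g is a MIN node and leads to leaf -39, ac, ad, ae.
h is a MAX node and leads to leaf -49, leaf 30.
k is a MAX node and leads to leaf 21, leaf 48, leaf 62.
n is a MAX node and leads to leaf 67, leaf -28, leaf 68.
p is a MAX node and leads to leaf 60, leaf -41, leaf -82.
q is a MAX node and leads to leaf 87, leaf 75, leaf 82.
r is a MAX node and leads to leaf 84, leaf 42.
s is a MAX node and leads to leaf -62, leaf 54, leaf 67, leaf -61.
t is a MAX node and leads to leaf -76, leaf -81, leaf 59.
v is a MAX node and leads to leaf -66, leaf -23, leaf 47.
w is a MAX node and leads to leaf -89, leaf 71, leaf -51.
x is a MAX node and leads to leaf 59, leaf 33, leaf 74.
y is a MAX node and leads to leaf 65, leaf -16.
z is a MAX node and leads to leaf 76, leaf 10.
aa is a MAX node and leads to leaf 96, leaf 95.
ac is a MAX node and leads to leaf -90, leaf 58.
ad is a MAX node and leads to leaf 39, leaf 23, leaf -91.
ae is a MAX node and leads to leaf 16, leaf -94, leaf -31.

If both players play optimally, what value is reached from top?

h (MAX): max(-49, 30) = 30
a (MIN): min(30, 46) = 30
k (MAX): max(21, 48, 62) = 62
n (MAX): max(67, -28, 68) = 68
b (MIN): min(62, 83, 68) = 62
Left (MAX): max(30, 62) = 62
p (MAX): max(60, -41, -82) = 60
q (MAX): max(87, 75, 82) = 87
r (MAX): max(84, 42) = 84
c (MIN): min(60, 87, 84) = 60
s (MAX): max(-62, 54, 67, -61) = 67
t (MAX): max(-76, -81, 59) = 59
v (MAX): max(-66, -23, 47) = 47
d (MIN): min(67, 59, 43, 47) = 43
w (MAX): max(-89, 71, -51) = 71
x (MAX): max(59, 33, 74) = 74
e (MIN): min(71, 74) = 71
Mid (MAX): max(60, 43, 71) = 71
y (MAX): max(65, -16) = 65
z (MAX): max(76, 10) = 76
aa (MAX): max(96, 95) = 96
f (MIN): min(65, 76, 96) = 65
ac (MAX): max(-90, 58) = 58
ad (MAX): max(39, 23, -91) = 39
ae (MAX): max(16, -94, -31) = 16
g (MIN): min(-39, 58, 39, 16) = -39
Right (MAX): max(65, -39) = 65
top (MIN): min(62, 71, 65) = 62

62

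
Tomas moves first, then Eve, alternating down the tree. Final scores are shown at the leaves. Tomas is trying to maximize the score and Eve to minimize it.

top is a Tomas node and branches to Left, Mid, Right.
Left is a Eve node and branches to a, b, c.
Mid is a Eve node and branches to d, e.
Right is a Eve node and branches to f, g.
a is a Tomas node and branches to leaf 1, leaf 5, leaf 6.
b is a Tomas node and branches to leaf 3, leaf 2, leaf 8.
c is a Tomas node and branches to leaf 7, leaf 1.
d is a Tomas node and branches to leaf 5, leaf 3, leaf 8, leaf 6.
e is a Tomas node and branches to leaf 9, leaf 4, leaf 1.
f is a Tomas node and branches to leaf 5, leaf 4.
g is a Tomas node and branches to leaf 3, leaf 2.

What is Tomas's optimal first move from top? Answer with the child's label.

a (Tomas): max(1, 5, 6) = 6
b (Tomas): max(3, 2, 8) = 8
c (Tomas): max(7, 1) = 7
Left (Eve): min(6, 8, 7) = 6
d (Tomas): max(5, 3, 8, 6) = 8
e (Tomas): max(9, 4, 1) = 9
Mid (Eve): min(8, 9) = 8
f (Tomas): max(5, 4) = 5
g (Tomas): max(3, 2) = 3
Right (Eve): min(5, 3) = 3
top (Tomas): max(6, 8, 3) = 8
Tomas at top wants the highest of {Left=6, Mid=8, Right=3}, so chooses Mid.

Mid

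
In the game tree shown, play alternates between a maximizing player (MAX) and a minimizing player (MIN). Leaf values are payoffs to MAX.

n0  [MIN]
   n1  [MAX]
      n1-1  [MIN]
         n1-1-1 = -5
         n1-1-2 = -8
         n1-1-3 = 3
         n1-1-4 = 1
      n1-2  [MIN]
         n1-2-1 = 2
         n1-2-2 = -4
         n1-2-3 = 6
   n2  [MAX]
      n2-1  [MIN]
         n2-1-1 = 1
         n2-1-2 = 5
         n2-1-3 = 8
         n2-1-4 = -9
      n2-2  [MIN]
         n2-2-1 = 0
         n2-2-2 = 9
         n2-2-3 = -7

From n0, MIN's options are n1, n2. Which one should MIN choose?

n1-1 (MIN): min(-5, -8, 3, 1) = -8
n1-2 (MIN): min(2, -4, 6) = -4
n1 (MAX): max(-8, -4) = -4
n2-1 (MIN): min(1, 5, 8, -9) = -9
n2-2 (MIN): min(0, 9, -7) = -7
n2 (MAX): max(-9, -7) = -7
n0 (MIN): min(-4, -7) = -7
MIN at n0 wants the lowest of {n1=-4, n2=-7}, so chooses n2.

n2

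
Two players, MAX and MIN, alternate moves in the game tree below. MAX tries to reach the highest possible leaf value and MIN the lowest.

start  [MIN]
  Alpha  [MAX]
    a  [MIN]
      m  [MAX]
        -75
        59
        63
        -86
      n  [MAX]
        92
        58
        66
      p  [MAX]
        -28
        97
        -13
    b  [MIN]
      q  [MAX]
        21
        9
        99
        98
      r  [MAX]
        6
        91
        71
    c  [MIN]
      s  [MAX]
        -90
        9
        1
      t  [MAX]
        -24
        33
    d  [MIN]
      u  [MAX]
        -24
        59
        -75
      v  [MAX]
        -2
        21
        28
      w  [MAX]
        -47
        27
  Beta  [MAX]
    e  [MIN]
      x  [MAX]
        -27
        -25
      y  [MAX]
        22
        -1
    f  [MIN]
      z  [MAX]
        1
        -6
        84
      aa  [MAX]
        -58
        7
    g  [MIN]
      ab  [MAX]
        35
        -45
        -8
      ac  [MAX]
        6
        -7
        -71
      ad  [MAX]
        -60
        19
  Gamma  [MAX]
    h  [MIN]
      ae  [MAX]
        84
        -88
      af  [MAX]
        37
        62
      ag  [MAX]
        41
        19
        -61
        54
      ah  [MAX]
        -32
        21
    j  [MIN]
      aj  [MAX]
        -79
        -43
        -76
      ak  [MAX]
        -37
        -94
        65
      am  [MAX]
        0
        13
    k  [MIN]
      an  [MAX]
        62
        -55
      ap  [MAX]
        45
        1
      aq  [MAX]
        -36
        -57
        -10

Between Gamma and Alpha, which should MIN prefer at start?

Gamma

ae (MAX): max(84, -88) = 84
af (MAX): max(37, 62) = 62
ag (MAX): max(41, 19, -61, 54) = 54
ah (MAX): max(-32, 21) = 21
h (MIN): min(84, 62, 54, 21) = 21
aj (MAX): max(-79, -43, -76) = -43
ak (MAX): max(-37, -94, 65) = 65
am (MAX): max(0, 13) = 13
j (MIN): min(-43, 65, 13) = -43
an (MAX): max(62, -55) = 62
ap (MAX): max(45, 1) = 45
aq (MAX): max(-36, -57, -10) = -10
k (MIN): min(62, 45, -10) = -10
Gamma (MAX): max(21, -43, -10) = 21
m (MAX): max(-75, 59, 63, -86) = 63
n (MAX): max(92, 58, 66) = 92
p (MAX): max(-28, 97, -13) = 97
a (MIN): min(63, 92, 97) = 63
q (MAX): max(21, 9, 99, 98) = 99
r (MAX): max(6, 91, 71) = 91
b (MIN): min(99, 91) = 91
s (MAX): max(-90, 9, 1) = 9
t (MAX): max(-24, 33) = 33
c (MIN): min(9, 33) = 9
u (MAX): max(-24, 59, -75) = 59
v (MAX): max(-2, 21, 28) = 28
w (MAX): max(-47, 27) = 27
d (MIN): min(59, 28, 27) = 27
Alpha (MAX): max(63, 91, 9, 27) = 91
MIN prefers the lower value; Gamma=21, Alpha=91. Gamma is better since 21 < 91.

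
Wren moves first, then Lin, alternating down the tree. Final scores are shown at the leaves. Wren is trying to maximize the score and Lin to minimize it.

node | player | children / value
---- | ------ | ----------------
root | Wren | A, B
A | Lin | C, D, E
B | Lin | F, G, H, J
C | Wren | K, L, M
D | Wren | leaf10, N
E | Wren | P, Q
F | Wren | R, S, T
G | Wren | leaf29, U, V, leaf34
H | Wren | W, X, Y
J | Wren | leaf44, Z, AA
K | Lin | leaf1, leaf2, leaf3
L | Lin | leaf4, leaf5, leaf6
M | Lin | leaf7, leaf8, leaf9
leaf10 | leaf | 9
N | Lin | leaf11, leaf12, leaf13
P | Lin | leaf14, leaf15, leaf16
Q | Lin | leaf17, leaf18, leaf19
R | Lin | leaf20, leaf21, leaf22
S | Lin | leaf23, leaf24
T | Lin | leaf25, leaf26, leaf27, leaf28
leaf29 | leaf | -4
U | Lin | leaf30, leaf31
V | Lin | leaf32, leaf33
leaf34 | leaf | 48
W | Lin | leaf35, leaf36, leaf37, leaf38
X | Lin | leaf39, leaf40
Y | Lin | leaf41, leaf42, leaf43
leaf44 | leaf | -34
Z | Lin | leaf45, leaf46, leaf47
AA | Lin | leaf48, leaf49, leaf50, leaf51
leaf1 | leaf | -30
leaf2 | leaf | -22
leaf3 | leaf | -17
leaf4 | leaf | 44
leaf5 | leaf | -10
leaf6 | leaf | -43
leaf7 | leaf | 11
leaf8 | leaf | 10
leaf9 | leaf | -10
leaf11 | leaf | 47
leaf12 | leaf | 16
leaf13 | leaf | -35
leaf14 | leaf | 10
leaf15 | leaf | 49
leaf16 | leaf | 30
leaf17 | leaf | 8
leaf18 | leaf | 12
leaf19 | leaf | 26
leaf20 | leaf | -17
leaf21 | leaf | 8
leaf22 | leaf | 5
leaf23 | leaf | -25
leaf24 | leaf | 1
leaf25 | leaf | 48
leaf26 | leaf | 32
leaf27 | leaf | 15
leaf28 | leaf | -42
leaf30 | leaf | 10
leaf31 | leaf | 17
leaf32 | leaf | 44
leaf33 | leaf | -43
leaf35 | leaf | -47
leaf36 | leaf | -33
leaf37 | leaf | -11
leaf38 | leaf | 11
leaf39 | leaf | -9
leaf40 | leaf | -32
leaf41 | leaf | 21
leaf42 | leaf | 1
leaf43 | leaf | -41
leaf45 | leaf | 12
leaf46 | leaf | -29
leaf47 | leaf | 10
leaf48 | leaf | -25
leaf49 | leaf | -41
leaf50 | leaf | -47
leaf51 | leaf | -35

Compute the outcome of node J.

Z (Lin): min(12, -29, 10) = -29
AA (Lin): min(-25, -41, -47, -35) = -47
J (Wren): max(-34, -29, -47) = -29

-29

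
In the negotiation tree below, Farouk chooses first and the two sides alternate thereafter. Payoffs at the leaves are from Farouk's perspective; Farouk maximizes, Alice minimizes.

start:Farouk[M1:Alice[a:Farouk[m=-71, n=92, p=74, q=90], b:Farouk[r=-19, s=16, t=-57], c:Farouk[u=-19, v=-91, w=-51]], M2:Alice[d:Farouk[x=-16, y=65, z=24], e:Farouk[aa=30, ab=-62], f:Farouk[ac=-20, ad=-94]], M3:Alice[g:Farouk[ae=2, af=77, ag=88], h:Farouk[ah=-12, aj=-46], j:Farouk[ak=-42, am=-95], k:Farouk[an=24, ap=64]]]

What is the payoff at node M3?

-42

g (Farouk): max(2, 77, 88) = 88
h (Farouk): max(-12, -46) = -12
j (Farouk): max(-42, -95) = -42
k (Farouk): max(24, 64) = 64
M3 (Alice): min(88, -12, -42, 64) = -42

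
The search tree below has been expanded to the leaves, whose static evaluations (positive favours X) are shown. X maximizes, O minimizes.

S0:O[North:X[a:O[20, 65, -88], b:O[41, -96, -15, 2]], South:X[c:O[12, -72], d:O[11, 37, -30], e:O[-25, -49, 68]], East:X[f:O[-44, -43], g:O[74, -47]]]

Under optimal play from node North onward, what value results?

a (O): min(20, 65, -88) = -88
b (O): min(41, -96, -15, 2) = -96
North (X): max(-88, -96) = -88

-88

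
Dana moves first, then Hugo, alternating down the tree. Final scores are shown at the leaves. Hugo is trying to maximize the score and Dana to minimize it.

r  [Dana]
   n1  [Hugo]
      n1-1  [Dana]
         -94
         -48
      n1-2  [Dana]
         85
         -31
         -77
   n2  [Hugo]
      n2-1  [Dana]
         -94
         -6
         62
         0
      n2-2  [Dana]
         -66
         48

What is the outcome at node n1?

-77

n1-1 (Dana): min(-94, -48) = -94
n1-2 (Dana): min(85, -31, -77) = -77
n1 (Hugo): max(-94, -77) = -77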